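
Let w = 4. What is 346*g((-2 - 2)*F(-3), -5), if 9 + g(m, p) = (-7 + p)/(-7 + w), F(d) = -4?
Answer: -1730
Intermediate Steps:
g(m, p) = -20/3 - p/3 (g(m, p) = -9 + (-7 + p)/(-7 + 4) = -9 + (-7 + p)/(-3) = -9 + (-7 + p)*(-1/3) = -9 + (7/3 - p/3) = -20/3 - p/3)
346*g((-2 - 2)*F(-3), -5) = 346*(-20/3 - 1/3*(-5)) = 346*(-20/3 + 5/3) = 346*(-5) = -1730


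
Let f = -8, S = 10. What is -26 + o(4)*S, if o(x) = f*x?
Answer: -346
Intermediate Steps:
o(x) = -8*x
-26 + o(4)*S = -26 - 8*4*10 = -26 - 32*10 = -26 - 320 = -346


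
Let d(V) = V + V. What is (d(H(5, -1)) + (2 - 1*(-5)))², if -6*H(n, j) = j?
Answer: 484/9 ≈ 53.778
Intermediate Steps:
H(n, j) = -j/6
d(V) = 2*V
(d(H(5, -1)) + (2 - 1*(-5)))² = (2*(-⅙*(-1)) + (2 - 1*(-5)))² = (2*(⅙) + (2 + 5))² = (⅓ + 7)² = (22/3)² = 484/9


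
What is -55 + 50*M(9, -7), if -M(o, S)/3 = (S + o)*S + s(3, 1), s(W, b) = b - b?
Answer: 2045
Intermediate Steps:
s(W, b) = 0
M(o, S) = -3*S*(S + o) (M(o, S) = -3*((S + o)*S + 0) = -3*(S*(S + o) + 0) = -3*S*(S + o))
-55 + 50*M(9, -7) = -55 + 50*(3*(-7)*(-1*(-7) - 1*9)) = -55 + 50*(3*(-7)*(7 - 9)) = -55 + 50*(3*(-7)*(-2)) = -55 + 50*42 = -55 + 2100 = 2045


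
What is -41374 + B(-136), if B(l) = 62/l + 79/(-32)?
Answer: -22509047/544 ≈ -41377.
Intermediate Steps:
B(l) = -79/32 + 62/l (B(l) = 62/l + 79*(-1/32) = 62/l - 79/32 = -79/32 + 62/l)
-41374 + B(-136) = -41374 + (-79/32 + 62/(-136)) = -41374 + (-79/32 + 62*(-1/136)) = -41374 + (-79/32 - 31/68) = -41374 - 1591/544 = -22509047/544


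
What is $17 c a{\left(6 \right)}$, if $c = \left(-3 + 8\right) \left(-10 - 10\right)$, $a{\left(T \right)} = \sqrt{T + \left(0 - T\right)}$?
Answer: $0$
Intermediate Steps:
$a{\left(T \right)} = 0$ ($a{\left(T \right)} = \sqrt{T - T} = \sqrt{0} = 0$)
$c = -100$ ($c = 5 \left(-20\right) = -100$)
$17 c a{\left(6 \right)} = 17 \left(-100\right) 0 = \left(-1700\right) 0 = 0$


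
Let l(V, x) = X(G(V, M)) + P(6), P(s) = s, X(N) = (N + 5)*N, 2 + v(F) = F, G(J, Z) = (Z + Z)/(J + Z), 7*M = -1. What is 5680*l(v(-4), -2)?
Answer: 65479040/1849 ≈ 35413.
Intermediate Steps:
M = -⅐ (M = (⅐)*(-1) = -⅐ ≈ -0.14286)
G(J, Z) = 2*Z/(J + Z) (G(J, Z) = (2*Z)/(J + Z) = 2*Z/(J + Z))
v(F) = -2 + F
X(N) = N*(5 + N) (X(N) = (5 + N)*N = N*(5 + N))
l(V, x) = 6 - 2*(5 - 2/(7*(-⅐ + V)))/(7*(-⅐ + V)) (l(V, x) = (2*(-⅐)/(V - ⅐))*(5 + 2*(-⅐)/(V - ⅐)) + 6 = (2*(-⅐)/(-⅐ + V))*(5 + 2*(-⅐)/(-⅐ + V)) + 6 = (-2/(7*(-⅐ + V)))*(5 - 2/(7*(-⅐ + V))) + 6 = -2*(5 - 2/(7*(-⅐ + V)))/(7*(-⅐ + V)) + 6 = 6 - 2*(5 - 2/(7*(-⅐ + V)))/(7*(-⅐ + V)))
5680*l(v(-4), -2) = 5680*(2*(7 - 35*(-2 - 4) + 3*(-1 + 7*(-2 - 4))²)/(-1 + 7*(-2 - 4))²) = 5680*(2*(7 - 35*(-6) + 3*(-1 + 7*(-6))²)/(-1 + 7*(-6))²) = 5680*(2*(7 + 210 + 3*(-1 - 42)²)/(-1 - 42)²) = 5680*(2*(7 + 210 + 3*(-43)²)/(-43)²) = 5680*(2*(1/1849)*(7 + 210 + 3*1849)) = 5680*(2*(1/1849)*(7 + 210 + 5547)) = 5680*(2*(1/1849)*5764) = 5680*(11528/1849) = 65479040/1849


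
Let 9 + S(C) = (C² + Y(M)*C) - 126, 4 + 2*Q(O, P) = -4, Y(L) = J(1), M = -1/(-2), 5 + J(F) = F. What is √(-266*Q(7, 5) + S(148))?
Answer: √22241 ≈ 149.13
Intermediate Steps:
J(F) = -5 + F
M = ½ (M = -1*(-½) = ½ ≈ 0.50000)
Y(L) = -4 (Y(L) = -5 + 1 = -4)
Q(O, P) = -4 (Q(O, P) = -2 + (½)*(-4) = -2 - 2 = -4)
S(C) = -135 + C² - 4*C (S(C) = -9 + ((C² - 4*C) - 126) = -9 + (-126 + C² - 4*C) = -135 + C² - 4*C)
√(-266*Q(7, 5) + S(148)) = √(-266*(-4) + (-135 + 148² - 4*148)) = √(1064 + (-135 + 21904 - 592)) = √(1064 + 21177) = √22241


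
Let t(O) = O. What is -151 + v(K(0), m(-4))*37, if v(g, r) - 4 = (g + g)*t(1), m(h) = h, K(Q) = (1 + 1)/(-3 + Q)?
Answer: -157/3 ≈ -52.333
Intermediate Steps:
K(Q) = 2/(-3 + Q)
v(g, r) = 4 + 2*g (v(g, r) = 4 + (g + g)*1 = 4 + (2*g)*1 = 4 + 2*g)
-151 + v(K(0), m(-4))*37 = -151 + (4 + 2*(2/(-3 + 0)))*37 = -151 + (4 + 2*(2/(-3)))*37 = -151 + (4 + 2*(2*(-1/3)))*37 = -151 + (4 + 2*(-2/3))*37 = -151 + (4 - 4/3)*37 = -151 + (8/3)*37 = -151 + 296/3 = -157/3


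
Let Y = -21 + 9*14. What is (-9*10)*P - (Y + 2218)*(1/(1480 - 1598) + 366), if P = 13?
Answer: -100461461/118 ≈ -8.5137e+5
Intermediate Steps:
Y = 105 (Y = -21 + 126 = 105)
(-9*10)*P - (Y + 2218)*(1/(1480 - 1598) + 366) = -9*10*13 - (105 + 2218)*(1/(1480 - 1598) + 366) = -90*13 - 2323*(1/(-118) + 366) = -1170 - 2323*(-1/118 + 366) = -1170 - 2323*43187/118 = -1170 - 1*100323401/118 = -1170 - 100323401/118 = -100461461/118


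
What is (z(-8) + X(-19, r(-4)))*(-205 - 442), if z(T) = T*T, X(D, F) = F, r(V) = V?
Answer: -38820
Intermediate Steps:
z(T) = T²
(z(-8) + X(-19, r(-4)))*(-205 - 442) = ((-8)² - 4)*(-205 - 442) = (64 - 4)*(-647) = 60*(-647) = -38820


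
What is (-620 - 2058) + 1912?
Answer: -766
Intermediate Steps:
(-620 - 2058) + 1912 = -2678 + 1912 = -766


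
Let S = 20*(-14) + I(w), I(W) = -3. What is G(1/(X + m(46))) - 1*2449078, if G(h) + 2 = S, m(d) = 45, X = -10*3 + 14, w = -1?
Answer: -2449363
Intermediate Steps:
X = -16 (X = -30 + 14 = -16)
S = -283 (S = 20*(-14) - 3 = -280 - 3 = -283)
G(h) = -285 (G(h) = -2 - 283 = -285)
G(1/(X + m(46))) - 1*2449078 = -285 - 1*2449078 = -285 - 2449078 = -2449363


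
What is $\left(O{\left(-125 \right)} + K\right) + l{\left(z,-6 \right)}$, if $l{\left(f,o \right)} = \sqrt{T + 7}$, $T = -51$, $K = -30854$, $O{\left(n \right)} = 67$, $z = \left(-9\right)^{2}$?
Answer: $-30787 + 2 i \sqrt{11} \approx -30787.0 + 6.6332 i$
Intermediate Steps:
$z = 81$
$l{\left(f,o \right)} = 2 i \sqrt{11}$ ($l{\left(f,o \right)} = \sqrt{-51 + 7} = \sqrt{-44} = 2 i \sqrt{11}$)
$\left(O{\left(-125 \right)} + K\right) + l{\left(z,-6 \right)} = \left(67 - 30854\right) + 2 i \sqrt{11} = -30787 + 2 i \sqrt{11}$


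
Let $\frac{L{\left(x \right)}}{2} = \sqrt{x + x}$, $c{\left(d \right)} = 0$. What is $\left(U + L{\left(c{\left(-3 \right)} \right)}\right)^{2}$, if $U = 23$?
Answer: $529$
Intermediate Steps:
$L{\left(x \right)} = 2 \sqrt{2} \sqrt{x}$ ($L{\left(x \right)} = 2 \sqrt{x + x} = 2 \sqrt{2 x} = 2 \sqrt{2} \sqrt{x}$)
$\left(U + L{\left(c{\left(-3 \right)} \right)}\right)^{2} = \left(23 + 2 \sqrt{2} \sqrt{0}\right)^{2} = \left(23 + 2 \sqrt{2} \cdot 0\right)^{2} = \left(23 + 0\right)^{2} = 23^{2} = 529$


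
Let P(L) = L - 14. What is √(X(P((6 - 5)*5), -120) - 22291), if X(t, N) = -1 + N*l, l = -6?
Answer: 2*I*√5393 ≈ 146.87*I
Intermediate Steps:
P(L) = -14 + L
X(t, N) = -1 - 6*N (X(t, N) = -1 + N*(-6) = -1 - 6*N)
√(X(P((6 - 5)*5), -120) - 22291) = √((-1 - 6*(-120)) - 22291) = √((-1 + 720) - 22291) = √(719 - 22291) = √(-21572) = 2*I*√5393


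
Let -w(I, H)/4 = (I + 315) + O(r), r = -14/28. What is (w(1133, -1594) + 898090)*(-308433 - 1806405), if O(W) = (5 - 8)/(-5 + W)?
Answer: -1887061103532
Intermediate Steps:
r = -½ (r = -14*1/28 = -½ ≈ -0.50000)
O(W) = -3/(-5 + W)
w(I, H) = -13884/11 - 4*I (w(I, H) = -4*((I + 315) - 3/(-5 - ½)) = -4*((315 + I) - 3/(-11/2)) = -4*((315 + I) - 3*(-2/11)) = -4*((315 + I) + 6/11) = -4*(3471/11 + I) = -13884/11 - 4*I)
(w(1133, -1594) + 898090)*(-308433 - 1806405) = ((-13884/11 - 4*1133) + 898090)*(-308433 - 1806405) = ((-13884/11 - 4532) + 898090)*(-2114838) = (-63736/11 + 898090)*(-2114838) = (9815254/11)*(-2114838) = -1887061103532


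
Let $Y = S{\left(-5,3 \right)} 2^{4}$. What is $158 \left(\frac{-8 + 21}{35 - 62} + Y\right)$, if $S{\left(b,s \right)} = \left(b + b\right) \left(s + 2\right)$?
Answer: $- \frac{3414854}{27} \approx -1.2648 \cdot 10^{5}$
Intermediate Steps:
$S{\left(b,s \right)} = 2 b \left(2 + s\right)$
$Y = -800$ ($Y = 2 \left(-5\right) \left(2 + 3\right) 2^{4} = 2 \left(-5\right) 5 \cdot 16 = \left(-50\right) 16 = -800$)
$158 \left(\frac{-8 + 21}{35 - 62} + Y\right) = 158 \left(\frac{-8 + 21}{35 - 62} - 800\right) = 158 \left(\frac{13}{-27} - 800\right) = 158 \left(13 \left(- \frac{1}{27}\right) - 800\right) = 158 \left(- \frac{13}{27} - 800\right) = 158 \left(- \frac{21613}{27}\right) = - \frac{3414854}{27}$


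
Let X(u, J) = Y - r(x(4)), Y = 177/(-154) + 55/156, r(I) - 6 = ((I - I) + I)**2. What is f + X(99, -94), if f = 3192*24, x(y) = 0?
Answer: 920133653/12012 ≈ 76601.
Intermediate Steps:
r(I) = 6 + I**2 (r(I) = 6 + ((I - I) + I)**2 = 6 + (0 + I)**2 = 6 + I**2)
Y = -9571/12012 (Y = 177*(-1/154) + 55*(1/156) = -177/154 + 55/156 = -9571/12012 ≈ -0.79679)
X(u, J) = -81643/12012 (X(u, J) = -9571/12012 - (6 + 0**2) = -9571/12012 - (6 + 0) = -9571/12012 - 1*6 = -9571/12012 - 6 = -81643/12012)
f = 76608
f + X(99, -94) = 76608 - 81643/12012 = 920133653/12012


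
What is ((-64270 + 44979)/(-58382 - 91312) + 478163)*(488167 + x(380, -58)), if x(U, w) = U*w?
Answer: 33364508983687451/149694 ≈ 2.2288e+11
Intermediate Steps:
((-64270 + 44979)/(-58382 - 91312) + 478163)*(488167 + x(380, -58)) = ((-64270 + 44979)/(-58382 - 91312) + 478163)*(488167 + 380*(-58)) = (-19291/(-149694) + 478163)*(488167 - 22040) = (-19291*(-1/149694) + 478163)*466127 = (19291/149694 + 478163)*466127 = (71578151413/149694)*466127 = 33364508983687451/149694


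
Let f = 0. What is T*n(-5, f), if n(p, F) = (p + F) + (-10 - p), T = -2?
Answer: 20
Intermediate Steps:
n(p, F) = -10 + F (n(p, F) = (F + p) + (-10 - p) = -10 + F)
T*n(-5, f) = -2*(-10 + 0) = -2*(-10) = 20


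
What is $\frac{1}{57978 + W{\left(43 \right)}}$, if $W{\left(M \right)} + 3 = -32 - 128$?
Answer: $\frac{1}{57815} \approx 1.7297 \cdot 10^{-5}$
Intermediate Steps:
$W{\left(M \right)} = -163$ ($W{\left(M \right)} = -3 - 160 = -163$)
$\frac{1}{57978 + W{\left(43 \right)}} = \frac{1}{57978 - 163} = \frac{1}{57815}$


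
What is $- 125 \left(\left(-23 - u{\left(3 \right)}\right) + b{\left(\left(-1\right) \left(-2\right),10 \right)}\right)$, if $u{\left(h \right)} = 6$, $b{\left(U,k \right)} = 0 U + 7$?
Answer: $2750$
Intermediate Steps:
$b{\left(U,k \right)} = 7$ ($b{\left(U,k \right)} = 0 + 7 = 7$)
$- 125 \left(\left(-23 - u{\left(3 \right)}\right) + b{\left(\left(-1\right) \left(-2\right),10 \right)}\right) = - 125 \left(\left(-23 - 6\right) + 7\right) = - 125 \left(-29 + 7\right) = \left(-125\right) \left(-22\right) = 2750$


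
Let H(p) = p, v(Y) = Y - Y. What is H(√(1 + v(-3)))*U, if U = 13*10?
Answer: 130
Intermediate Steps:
v(Y) = 0
U = 130
H(√(1 + v(-3)))*U = √(1 + 0)*130 = √1*130 = 1*130 = 130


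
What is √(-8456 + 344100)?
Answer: 2*√83911 ≈ 579.35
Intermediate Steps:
√(-8456 + 344100) = √335644 = 2*√83911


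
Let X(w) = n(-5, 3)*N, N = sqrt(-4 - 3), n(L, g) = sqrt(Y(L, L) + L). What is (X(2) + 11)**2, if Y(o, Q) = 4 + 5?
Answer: 93 + 44*I*sqrt(7) ≈ 93.0 + 116.41*I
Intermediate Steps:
Y(o, Q) = 9
n(L, g) = sqrt(9 + L)
N = I*sqrt(7) (N = sqrt(-7) = I*sqrt(7) ≈ 2.6458*I)
X(w) = 2*I*sqrt(7) (X(w) = sqrt(9 - 5)*(I*sqrt(7)) = sqrt(4)*(I*sqrt(7)) = 2*(I*sqrt(7)) = 2*I*sqrt(7))
(X(2) + 11)**2 = (2*I*sqrt(7) + 11)**2 = (11 + 2*I*sqrt(7))**2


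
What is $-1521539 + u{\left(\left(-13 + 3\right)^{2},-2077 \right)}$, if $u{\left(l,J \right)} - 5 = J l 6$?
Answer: $-2767734$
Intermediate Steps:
$u{\left(l,J \right)} = 5 + 6 J l$ ($u{\left(l,J \right)} = 5 + J l 6 = 5 + 6 J l$)
$-1521539 + u{\left(\left(-13 + 3\right)^{2},-2077 \right)} = -1521539 + \left(5 + 6 \left(-2077\right) \left(-13 + 3\right)^{2}\right) = -1521539 + \left(5 + 6 \left(-2077\right) \left(-10\right)^{2}\right) = -1521539 + \left(5 + 6 \left(-2077\right) 100\right) = -1521539 + \left(5 - 1246200\right) = -1521539 - 1246195 = -2767734$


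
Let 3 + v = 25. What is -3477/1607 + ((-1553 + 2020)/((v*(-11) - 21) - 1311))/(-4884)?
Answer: -26728394963/12353677512 ≈ -2.1636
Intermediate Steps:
v = 22 (v = -3 + 25 = 22)
-3477/1607 + ((-1553 + 2020)/((v*(-11) - 21) - 1311))/(-4884) = -3477/1607 + ((-1553 + 2020)/((22*(-11) - 21) - 1311))/(-4884) = -3477*1/1607 + (467/((-242 - 21) - 1311))*(-1/4884) = -3477/1607 + (467/(-263 - 1311))*(-1/4884) = -3477/1607 + (467/(-1574))*(-1/4884) = -3477/1607 + (467*(-1/1574))*(-1/4884) = -3477/1607 - 467/1574*(-1/4884) = -3477/1607 + 467/7687416 = -26728394963/12353677512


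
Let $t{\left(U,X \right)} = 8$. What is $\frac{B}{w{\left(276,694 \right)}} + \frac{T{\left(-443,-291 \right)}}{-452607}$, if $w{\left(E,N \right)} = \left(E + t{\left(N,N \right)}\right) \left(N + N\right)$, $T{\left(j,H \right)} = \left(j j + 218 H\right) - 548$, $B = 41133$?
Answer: $- \frac{33519932765}{178414058544} \approx -0.18788$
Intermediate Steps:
$T{\left(j,H \right)} = -548 + j^{2} + 218 H$ ($T{\left(j,H \right)} = \left(j^{2} + 218 H\right) - 548 = -548 + j^{2} + 218 H$)
$w{\left(E,N \right)} = 2 N \left(8 + E\right)$ ($w{\left(E,N \right)} = \left(E + 8\right) \left(N + N\right) = \left(8 + E\right) 2 N = 2 N \left(8 + E\right)$)
$\frac{B}{w{\left(276,694 \right)}} + \frac{T{\left(-443,-291 \right)}}{-452607} = \frac{41133}{2 \cdot 694 \left(8 + 276\right)} + \frac{-548 + \left(-443\right)^{2} + 218 \left(-291\right)}{-452607} = \frac{41133}{2 \cdot 694 \cdot 284} + \left(-548 + 196249 - 63438\right) \left(- \frac{1}{452607}\right) = \frac{41133}{394192} + 132263 \left(- \frac{1}{452607}\right) = 41133 \cdot \frac{1}{394192} - \frac{132263}{452607} = \frac{41133}{394192} - \frac{132263}{452607} = - \frac{33519932765}{178414058544}$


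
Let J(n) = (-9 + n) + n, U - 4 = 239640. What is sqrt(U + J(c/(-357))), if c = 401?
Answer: sqrt(30540954801)/357 ≈ 489.52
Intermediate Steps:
U = 239644 (U = 4 + 239640 = 239644)
J(n) = -9 + 2*n
sqrt(U + J(c/(-357))) = sqrt(239644 + (-9 + 2*(401/(-357)))) = sqrt(239644 + (-9 + 2*(401*(-1/357)))) = sqrt(239644 + (-9 + 2*(-401/357))) = sqrt(239644 + (-9 - 802/357)) = sqrt(239644 - 4015/357) = sqrt(85548893/357) = sqrt(30540954801)/357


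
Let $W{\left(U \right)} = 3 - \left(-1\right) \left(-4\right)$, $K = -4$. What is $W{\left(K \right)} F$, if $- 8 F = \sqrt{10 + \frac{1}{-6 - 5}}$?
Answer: $\frac{\sqrt{1199}}{88} \approx 0.39348$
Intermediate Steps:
$F = - \frac{\sqrt{1199}}{88}$ ($F = - \frac{\sqrt{10 + \frac{1}{-6 - 5}}}{8} = - \frac{\sqrt{10 + \frac{1}{-11}}}{8} = - \frac{\sqrt{10 - \frac{1}{11}}}{8} = - \frac{\sqrt{\frac{109}{11}}}{8} = - \frac{\frac{1}{11} \sqrt{1199}}{8} = - \frac{\sqrt{1199}}{88} \approx -0.39348$)
$W{\left(U \right)} = -1$ ($W{\left(U \right)} = 3 - 4 = -1$)
$W{\left(K \right)} F = - \frac{\left(-1\right) \sqrt{1199}}{88} = \frac{\sqrt{1199}}{88}$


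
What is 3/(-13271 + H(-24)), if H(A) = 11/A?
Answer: -72/318515 ≈ -0.00022605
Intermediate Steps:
3/(-13271 + H(-24)) = 3/(-13271 + 11/(-24)) = 3/(-13271 + 11*(-1/24)) = 3/(-13271 - 11/24) = 3/(-318515/24) = -24/318515*3 = -72/318515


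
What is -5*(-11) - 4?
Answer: 51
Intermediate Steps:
-5*(-11) - 4 = 55 - 4 = 51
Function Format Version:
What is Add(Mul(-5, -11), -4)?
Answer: 51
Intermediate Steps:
Add(Mul(-5, -11), -4) = Add(55, -4) = 51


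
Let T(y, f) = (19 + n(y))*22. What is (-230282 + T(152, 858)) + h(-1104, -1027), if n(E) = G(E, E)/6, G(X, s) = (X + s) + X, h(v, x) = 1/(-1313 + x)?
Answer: -533969281/2340 ≈ -2.2819e+5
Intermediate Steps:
G(X, s) = s + 2*X
n(E) = E/2 (n(E) = (E + 2*E)/6 = (3*E)*(⅙) = E/2)
T(y, f) = 418 + 11*y (T(y, f) = (19 + y/2)*22 = 418 + 11*y)
(-230282 + T(152, 858)) + h(-1104, -1027) = (-230282 + (418 + 11*152)) + 1/(-1313 - 1027) = (-230282 + (418 + 1672)) + 1/(-2340) = (-230282 + 2090) - 1/2340 = -228192 - 1/2340 = -533969281/2340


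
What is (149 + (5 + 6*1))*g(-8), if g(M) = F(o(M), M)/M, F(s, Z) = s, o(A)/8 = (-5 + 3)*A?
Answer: -2560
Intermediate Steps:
o(A) = -16*A (o(A) = 8*((-5 + 3)*A) = 8*(-2*A) = -16*A)
g(M) = -16 (g(M) = (-16*M)/M = -16)
(149 + (5 + 6*1))*g(-8) = (149 + (5 + 6*1))*(-16) = (149 + (5 + 6))*(-16) = (149 + 11)*(-16) = 160*(-16) = -2560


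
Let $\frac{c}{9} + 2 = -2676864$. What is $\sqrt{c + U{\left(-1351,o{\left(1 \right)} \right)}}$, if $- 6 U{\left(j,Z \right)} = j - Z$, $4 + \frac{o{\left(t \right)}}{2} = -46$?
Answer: $\frac{i \sqrt{96366342}}{2} \approx 4908.3 i$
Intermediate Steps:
$c = -24091794$ ($c = -18 + 9 \left(-2676864\right) = -18 - 24091776 = -24091794$)
$o{\left(t \right)} = -100$ ($o{\left(t \right)} = -8 + 2 \left(-46\right) = -8 - 92 = -100$)
$U{\left(j,Z \right)} = - \frac{j}{6} + \frac{Z}{6}$ ($U{\left(j,Z \right)} = - \frac{j - Z}{6} = - \frac{j}{6} + \frac{Z}{6}$)
$\sqrt{c + U{\left(-1351,o{\left(1 \right)} \right)}} = \sqrt{-24091794 + \left(\left(- \frac{1}{6}\right) \left(-1351\right) + \frac{1}{6} \left(-100\right)\right)} = \sqrt{-24091794 + \left(\frac{1351}{6} - \frac{50}{3}\right)} = \sqrt{-24091794 + \frac{417}{2}} = \sqrt{- \frac{48183171}{2}} = \frac{i \sqrt{96366342}}{2}$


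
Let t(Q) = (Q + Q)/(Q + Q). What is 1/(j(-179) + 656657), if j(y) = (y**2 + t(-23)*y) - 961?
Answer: 1/687558 ≈ 1.4544e-6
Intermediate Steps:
t(Q) = 1 (t(Q) = (2*Q)/((2*Q)) = (2*Q)*(1/(2*Q)) = 1)
j(y) = -961 + y + y**2 (j(y) = (y**2 + 1*y) - 961 = (y**2 + y) - 961 = (y + y**2) - 961 = -961 + y + y**2)
1/(j(-179) + 656657) = 1/((-961 - 179 + (-179)**2) + 656657) = 1/((-961 - 179 + 32041) + 656657) = 1/(30901 + 656657) = 1/687558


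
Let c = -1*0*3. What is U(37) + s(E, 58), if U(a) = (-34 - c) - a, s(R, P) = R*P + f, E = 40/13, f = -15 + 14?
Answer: 1384/13 ≈ 106.46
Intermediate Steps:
f = -1
c = 0 (c = 0*3 = 0)
E = 40/13 (E = 40*(1/13) = 40/13 ≈ 3.0769)
s(R, P) = -1 + P*R (s(R, P) = R*P - 1 = P*R - 1 = -1 + P*R)
U(a) = -34 - a (U(a) = (-34 - 1*0) - a = (-34 + 0) - a = -34 - a)
U(37) + s(E, 58) = (-34 - 1*37) + (-1 + 58*(40/13)) = (-34 - 37) + (-1 + 2320/13) = -71 + 2307/13 = 1384/13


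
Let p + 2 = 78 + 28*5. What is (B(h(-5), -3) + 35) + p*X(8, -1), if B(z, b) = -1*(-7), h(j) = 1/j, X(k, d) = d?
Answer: -174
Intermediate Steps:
h(j) = 1/j
B(z, b) = 7
p = 216 (p = -2 + (78 + 28*5) = -2 + (78 + 140) = -2 + 218 = 216)
(B(h(-5), -3) + 35) + p*X(8, -1) = (7 + 35) + 216*(-1) = 42 - 216 = -174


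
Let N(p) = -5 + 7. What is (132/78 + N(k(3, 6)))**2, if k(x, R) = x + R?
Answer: 2304/169 ≈ 13.633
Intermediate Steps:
k(x, R) = R + x
N(p) = 2
(132/78 + N(k(3, 6)))**2 = (132/78 + 2)**2 = (132*(1/78) + 2)**2 = (22/13 + 2)**2 = (48/13)**2 = 2304/169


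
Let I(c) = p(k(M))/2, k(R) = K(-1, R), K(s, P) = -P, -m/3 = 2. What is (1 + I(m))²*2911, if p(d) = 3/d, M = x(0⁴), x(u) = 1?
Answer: 2911/4 ≈ 727.75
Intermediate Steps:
m = -6 (m = -3*2 = -6)
M = 1
k(R) = -R
I(c) = -3/2 (I(c) = (3/((-1*1)))/2 = (3/(-1))*(½) = (3*(-1))*(½) = -3*½ = -3/2)
(1 + I(m))²*2911 = (1 - 3/2)²*2911 = (-½)²*2911 = (¼)*2911 = 2911/4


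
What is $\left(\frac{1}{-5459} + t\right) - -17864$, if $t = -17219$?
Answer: $\frac{3521054}{5459} \approx 645.0$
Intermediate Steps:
$\left(\frac{1}{-5459} + t\right) - -17864 = \left(\frac{1}{-5459} - 17219\right) - -17864 = \left(- \frac{1}{5459} - 17219\right) + 17864 = - \frac{93998522}{5459} + 17864 = \frac{3521054}{5459}$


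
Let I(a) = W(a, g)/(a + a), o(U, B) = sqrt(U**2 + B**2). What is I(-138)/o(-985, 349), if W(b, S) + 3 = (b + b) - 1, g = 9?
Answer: 35*sqrt(1092026)/37674897 ≈ 0.00097081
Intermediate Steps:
W(b, S) = -4 + 2*b (W(b, S) = -3 + ((b + b) - 1) = -3 + (2*b - 1) = -3 + (-1 + 2*b) = -4 + 2*b)
o(U, B) = sqrt(B**2 + U**2)
I(a) = (-4 + 2*a)/(2*a) (I(a) = (-4 + 2*a)/(a + a) = (-4 + 2*a)/((2*a)) = (1/(2*a))*(-4 + 2*a) = (-4 + 2*a)/(2*a))
I(-138)/o(-985, 349) = ((-2 - 138)/(-138))/(sqrt(349**2 + (-985)**2)) = (-1/138*(-140))/(sqrt(121801 + 970225)) = 70/(69*(sqrt(1092026))) = 70*(sqrt(1092026)/1092026)/69 = 35*sqrt(1092026)/37674897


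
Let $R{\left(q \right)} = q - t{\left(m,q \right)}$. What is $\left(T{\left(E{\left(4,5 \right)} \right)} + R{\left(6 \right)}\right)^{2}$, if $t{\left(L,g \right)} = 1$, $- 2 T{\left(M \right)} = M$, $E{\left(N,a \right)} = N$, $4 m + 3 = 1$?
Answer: $9$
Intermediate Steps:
$m = - \frac{1}{2}$ ($m = - \frac{3}{4} + \frac{1}{4} \cdot 1 = - \frac{3}{4} + \frac{1}{4} = - \frac{1}{2} \approx -0.5$)
$T{\left(M \right)} = - \frac{M}{2}$
$R{\left(q \right)} = -1 + q$ ($R{\left(q \right)} = q - 1 = -1 + q$)
$\left(T{\left(E{\left(4,5 \right)} \right)} + R{\left(6 \right)}\right)^{2} = \left(\left(- \frac{1}{2}\right) 4 + \left(-1 + 6\right)\right)^{2} = \left(-2 + 5\right)^{2} = 3^{2} = 9$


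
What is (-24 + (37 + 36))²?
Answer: 2401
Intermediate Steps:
(-24 + (37 + 36))² = (-24 + 73)² = 49² = 2401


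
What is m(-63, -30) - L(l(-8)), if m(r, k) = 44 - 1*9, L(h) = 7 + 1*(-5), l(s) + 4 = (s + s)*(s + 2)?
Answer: 33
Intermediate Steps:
l(s) = -4 + 2*s*(2 + s) (l(s) = -4 + (s + s)*(s + 2) = -4 + (2*s)*(2 + s) = -4 + 2*s*(2 + s))
L(h) = 2 (L(h) = 7 - 5 = 2)
m(r, k) = 35 (m(r, k) = 44 - 9 = 35)
m(-63, -30) - L(l(-8)) = 35 - 1*2 = 35 - 2 = 33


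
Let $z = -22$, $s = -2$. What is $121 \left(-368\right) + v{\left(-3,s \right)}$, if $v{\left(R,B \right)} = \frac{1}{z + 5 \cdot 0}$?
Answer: $- \frac{979617}{22} \approx -44528.0$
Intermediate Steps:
$v{\left(R,B \right)} = - \frac{1}{22}$ ($v{\left(R,B \right)} = \frac{1}{-22 + 5 \cdot 0} = \frac{1}{-22 + 0} = \frac{1}{-22} = - \frac{1}{22}$)
$121 \left(-368\right) + v{\left(-3,s \right)} = 121 \left(-368\right) - \frac{1}{22} = -44528 - \frac{1}{22} = - \frac{979617}{22}$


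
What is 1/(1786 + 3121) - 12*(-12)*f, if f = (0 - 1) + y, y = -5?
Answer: -4239647/4907 ≈ -864.00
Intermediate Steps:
f = -6 (f = (0 - 1) - 5 = -1 - 5 = -6)
1/(1786 + 3121) - 12*(-12)*f = 1/(1786 + 3121) - 12*(-12)*(-6) = 1/4907 - (-144)*(-6) = 1/4907 - 1*864 = 1/4907 - 864 = -4239647/4907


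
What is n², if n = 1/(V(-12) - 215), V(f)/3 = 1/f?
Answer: 16/741321 ≈ 2.1583e-5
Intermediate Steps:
V(f) = 3/f
n = -4/861 (n = 1/(3/(-12) - 215) = 1/(3*(-1/12) - 215) = 1/(-¼ - 215) = 1/(-861/4) = -4/861 ≈ -0.0046458)
n² = (-4/861)² = 16/741321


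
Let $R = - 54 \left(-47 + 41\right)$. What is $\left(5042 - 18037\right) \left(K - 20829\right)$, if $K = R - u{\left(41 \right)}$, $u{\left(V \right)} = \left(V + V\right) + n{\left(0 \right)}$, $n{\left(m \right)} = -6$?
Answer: $267450095$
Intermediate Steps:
$u{\left(V \right)} = -6 + 2 V$ ($u{\left(V \right)} = \left(V + V\right) - 6 = 2 V - 6 = -6 + 2 V$)
$R = 324$ ($R = \left(-54\right) \left(-6\right) = 324$)
$K = 248$ ($K = 324 - \left(-6 + 2 \cdot 41\right) = 324 - \left(-6 + 82\right) = 324 - 76 = 248$)
$\left(5042 - 18037\right) \left(K - 20829\right) = \left(5042 - 18037\right) \left(248 - 20829\right) = \left(-12995\right) \left(-20581\right) = 267450095$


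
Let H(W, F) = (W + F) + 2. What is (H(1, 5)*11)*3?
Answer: 264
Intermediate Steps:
H(W, F) = 2 + F + W (H(W, F) = (F + W) + 2 = 2 + F + W)
(H(1, 5)*11)*3 = ((2 + 5 + 1)*11)*3 = (8*11)*3 = 88*3 = 264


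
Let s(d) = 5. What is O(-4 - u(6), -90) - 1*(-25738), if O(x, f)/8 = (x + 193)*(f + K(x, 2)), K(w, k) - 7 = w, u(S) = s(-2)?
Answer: -109686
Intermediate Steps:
u(S) = 5
K(w, k) = 7 + w
O(x, f) = 8*(193 + x)*(7 + f + x) (O(x, f) = 8*((x + 193)*(f + (7 + x))) = 8*((193 + x)*(7 + f + x)) = 8*(193 + x)*(7 + f + x))
O(-4 - u(6), -90) - 1*(-25738) = (10808 + 8*(-4 - 1*5)**2 + 1544*(-90) + 1600*(-4 - 1*5) + 8*(-90)*(-4 - 1*5)) - 1*(-25738) = (10808 + 8*(-4 - 5)**2 - 138960 + 1600*(-4 - 5) + 8*(-90)*(-4 - 5)) + 25738 = (10808 + 8*(-9)**2 - 138960 + 1600*(-9) + 8*(-90)*(-9)) + 25738 = (10808 + 8*81 - 138960 - 14400 + 6480) + 25738 = (10808 + 648 - 138960 - 14400 + 6480) + 25738 = -135424 + 25738 = -109686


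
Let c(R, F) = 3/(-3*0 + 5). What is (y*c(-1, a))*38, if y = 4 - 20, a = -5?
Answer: -1824/5 ≈ -364.80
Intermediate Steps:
y = -16
c(R, F) = ⅗ (c(R, F) = 3/(0 + 5) = 3/5 = 3*(⅕) = ⅗)
(y*c(-1, a))*38 = -16*⅗*38 = -48/5*38 = -1824/5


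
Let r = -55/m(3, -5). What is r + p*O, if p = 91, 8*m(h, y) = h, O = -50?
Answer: -14090/3 ≈ -4696.7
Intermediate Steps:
m(h, y) = h/8
r = -440/3 (r = -55/((⅛)*3) = -55/3/8 = -55*8/3 = -440/3 ≈ -146.67)
r + p*O = -440/3 + 91*(-50) = -440/3 - 4550 = -14090/3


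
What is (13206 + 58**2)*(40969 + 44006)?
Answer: 1408035750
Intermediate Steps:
(13206 + 58**2)*(40969 + 44006) = (13206 + 3364)*84975 = 16570*84975 = 1408035750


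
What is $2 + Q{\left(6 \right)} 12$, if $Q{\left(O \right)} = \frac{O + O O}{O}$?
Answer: $86$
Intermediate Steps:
$Q{\left(O \right)} = \frac{O + O^{2}}{O}$
$2 + Q{\left(6 \right)} 12 = 2 + \left(1 + 6\right) 12 = 2 + 7 \cdot 12 = 2 + 84 = 86$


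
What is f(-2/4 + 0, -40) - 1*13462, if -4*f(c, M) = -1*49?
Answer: -53799/4 ≈ -13450.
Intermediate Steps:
f(c, M) = 49/4 (f(c, M) = -(-1)*49/4 = -1/4*(-49) = 49/4)
f(-2/4 + 0, -40) - 1*13462 = 49/4 - 1*13462 = 49/4 - 13462 = -53799/4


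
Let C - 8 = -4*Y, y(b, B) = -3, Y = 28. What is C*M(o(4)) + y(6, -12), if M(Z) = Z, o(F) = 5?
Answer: -523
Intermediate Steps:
C = -104 (C = 8 - 4*28 = 8 - 112 = -104)
C*M(o(4)) + y(6, -12) = -104*5 - 3 = -520 - 3 = -523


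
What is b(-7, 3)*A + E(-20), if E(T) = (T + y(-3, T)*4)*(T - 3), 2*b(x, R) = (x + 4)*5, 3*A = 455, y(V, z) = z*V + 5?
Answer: -13315/2 ≈ -6657.5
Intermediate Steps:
y(V, z) = 5 + V*z (y(V, z) = V*z + 5 = 5 + V*z)
A = 455/3 (A = (⅓)*455 = 455/3 ≈ 151.67)
b(x, R) = 10 + 5*x/2 (b(x, R) = ((x + 4)*5)/2 = ((4 + x)*5)/2 = (20 + 5*x)/2 = 10 + 5*x/2)
E(T) = (-3 + T)*(20 - 11*T) (E(T) = (T + (5 - 3*T)*4)*(T - 3) = (T + (20 - 12*T))*(-3 + T) = (20 - 11*T)*(-3 + T) = (-3 + T)*(20 - 11*T))
b(-7, 3)*A + E(-20) = (10 + (5/2)*(-7))*(455/3) + (-60 - 11*(-20)² + 53*(-20)) = (10 - 35/2)*(455/3) + (-60 - 11*400 - 1060) = -15/2*455/3 + (-60 - 4400 - 1060) = -2275/2 - 5520 = -13315/2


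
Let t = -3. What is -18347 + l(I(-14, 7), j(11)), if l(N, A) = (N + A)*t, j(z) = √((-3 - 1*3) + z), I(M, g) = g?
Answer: -18368 - 3*√5 ≈ -18375.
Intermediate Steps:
j(z) = √(-6 + z) (j(z) = √((-3 - 3) + z) = √(-6 + z))
l(N, A) = -3*A - 3*N (l(N, A) = (N + A)*(-3) = (A + N)*(-3) = -3*A - 3*N)
-18347 + l(I(-14, 7), j(11)) = -18347 + (-3*√(-6 + 11) - 3*7) = -18347 + (-3*√5 - 21) = -18347 + (-21 - 3*√5) = -18368 - 3*√5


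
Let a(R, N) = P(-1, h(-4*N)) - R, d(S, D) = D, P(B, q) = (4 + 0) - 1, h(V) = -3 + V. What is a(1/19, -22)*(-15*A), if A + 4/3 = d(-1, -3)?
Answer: 3640/19 ≈ 191.58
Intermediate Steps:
P(B, q) = 3 (P(B, q) = 4 - 1 = 3)
a(R, N) = 3 - R
A = -13/3 (A = -4/3 - 3 = -13/3 ≈ -4.3333)
a(1/19, -22)*(-15*A) = (3 - 1/19)*(-15*(-13/3)) = (3 - 1*1/19)*65 = (3 - 1/19)*65 = (56/19)*65 = 3640/19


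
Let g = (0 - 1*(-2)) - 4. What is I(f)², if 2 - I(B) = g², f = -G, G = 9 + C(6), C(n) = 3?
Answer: 4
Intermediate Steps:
G = 12 (G = 9 + 3 = 12)
g = -2 (g = (0 + 2) - 4 = 2 - 4 = -2)
f = -12 (f = -1*12 = -12)
I(B) = -2 (I(B) = 2 - 1*(-2)² = 2 - 1*4 = 2 - 4 = -2)
I(f)² = (-2)² = 4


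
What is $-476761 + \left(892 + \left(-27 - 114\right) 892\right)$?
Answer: $-601641$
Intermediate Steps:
$-476761 + \left(892 + \left(-27 - 114\right) 892\right) = -476761 + \left(892 - 125772\right) = -476761 - 124880 = -601641$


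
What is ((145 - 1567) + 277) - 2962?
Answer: -4107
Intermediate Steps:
((145 - 1567) + 277) - 2962 = (-1422 + 277) - 2962 = -1145 - 2962 = -4107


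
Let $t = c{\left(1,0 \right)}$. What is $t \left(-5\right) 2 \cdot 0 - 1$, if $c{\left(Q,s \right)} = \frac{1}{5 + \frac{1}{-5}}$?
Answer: $-1$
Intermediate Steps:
$c{\left(Q,s \right)} = \frac{5}{24}$ ($c{\left(Q,s \right)} = \frac{1}{5 - \frac{1}{5}} = \frac{1}{\frac{24}{5}} = \frac{5}{24}$)
$t = \frac{5}{24} \approx 0.20833$
$t \left(-5\right) 2 \cdot 0 - 1 = \frac{5 \left(-5\right) 2 \cdot 0}{24} - 1 = \frac{5 \left(\left(-10\right) 0\right)}{24} - 1 = \frac{5}{24} \cdot 0 - 1 = 0 - 1 = -1$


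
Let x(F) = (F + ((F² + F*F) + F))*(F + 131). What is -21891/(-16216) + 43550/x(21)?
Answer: 236297123/142344048 ≈ 1.6600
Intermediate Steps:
x(F) = (131 + F)*(2*F + 2*F²) (x(F) = (F + ((F² + F²) + F))*(131 + F) = (F + (2*F² + F))*(131 + F) = (F + (F + 2*F²))*(131 + F) = (2*F + 2*F²)*(131 + F) = (131 + F)*(2*F + 2*F²))
-21891/(-16216) + 43550/x(21) = -21891/(-16216) + 43550/((2*21*(131 + 21² + 132*21))) = -21891*(-1/16216) + 43550/((2*21*(131 + 441 + 2772))) = 21891/16216 + 43550/((2*21*3344)) = 21891/16216 + 43550/140448 = 21891/16216 + 43550*(1/140448) = 21891/16216 + 21775/70224 = 236297123/142344048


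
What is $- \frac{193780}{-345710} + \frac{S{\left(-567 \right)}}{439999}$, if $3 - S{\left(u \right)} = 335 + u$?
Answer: $\frac{8534424807}{15211205429} \approx 0.56106$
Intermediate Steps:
$S{\left(u \right)} = -332 - u$ ($S{\left(u \right)} = 3 - \left(335 + u\right) = -332 - u$)
$- \frac{193780}{-345710} + \frac{S{\left(-567 \right)}}{439999} = - \frac{193780}{-345710} + \frac{-332 - -567}{439999} = \left(-193780\right) \left(- \frac{1}{345710}\right) + \left(-332 + 567\right) \frac{1}{439999} = \frac{19378}{34571} + 235 \cdot \frac{1}{439999} = \frac{19378}{34571} + \frac{235}{439999} = \frac{8534424807}{15211205429}$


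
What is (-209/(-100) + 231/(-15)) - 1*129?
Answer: -14231/100 ≈ -142.31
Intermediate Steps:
(-209/(-100) + 231/(-15)) - 1*129 = (-209*(-1/100) + 231*(-1/15)) - 129 = (209/100 - 77/5) - 129 = -1331/100 - 129 = -14231/100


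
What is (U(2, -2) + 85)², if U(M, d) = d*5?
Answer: 5625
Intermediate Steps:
U(M, d) = 5*d
(U(2, -2) + 85)² = (5*(-2) + 85)² = (-10 + 85)² = 75² = 5625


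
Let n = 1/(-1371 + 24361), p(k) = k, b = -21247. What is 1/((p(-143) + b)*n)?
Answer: -2299/2139 ≈ -1.0748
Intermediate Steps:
n = 1/22990 ≈ 4.3497e-5
1/((p(-143) + b)*n) = 1/((-143 - 21247)*(1/22990)) = 22990/(-21390) = -1/21390*22990 = -2299/2139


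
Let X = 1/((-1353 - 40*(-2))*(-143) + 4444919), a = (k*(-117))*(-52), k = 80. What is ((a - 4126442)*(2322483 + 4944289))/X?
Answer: -122378550568479237872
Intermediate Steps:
a = 486720 (a = (80*(-117))*(-52) = -9360*(-52) = 486720)
X = 1/4626958 (X = 1/((-1353 + 80)*(-143) + 4444919) = 1/(-1273*(-143) + 4444919) = 1/(182039 + 4444919) = 1/4626958 ≈ 2.1612e-7)
((a - 4126442)*(2322483 + 4944289))/X = ((486720 - 4126442)*(2322483 + 4944289))/(1/4626958) = -3639722*7266772*4626958 = -26449029917384*4626958 = -122378550568479237872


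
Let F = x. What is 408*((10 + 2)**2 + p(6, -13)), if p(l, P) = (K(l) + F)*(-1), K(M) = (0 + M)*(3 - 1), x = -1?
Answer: 54264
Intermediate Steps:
K(M) = 2*M (K(M) = M*2 = 2*M)
F = -1
p(l, P) = 1 - 2*l (p(l, P) = (2*l - 1)*(-1) = (-1 + 2*l)*(-1) = 1 - 2*l)
408*((10 + 2)**2 + p(6, -13)) = 408*((10 + 2)**2 + (1 - 2*6)) = 408*(12**2 + (1 - 12)) = 408*(144 - 11) = 408*133 = 54264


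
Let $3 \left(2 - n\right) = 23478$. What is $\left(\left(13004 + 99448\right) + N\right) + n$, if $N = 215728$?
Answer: $320356$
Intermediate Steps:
$n = -7824$ ($n = 2 - 7826 = -7824$)
$\left(\left(13004 + 99448\right) + N\right) + n = \left(\left(13004 + 99448\right) + 215728\right) - 7824 = \left(112452 + 215728\right) - 7824 = 328180 - 7824 = 320356$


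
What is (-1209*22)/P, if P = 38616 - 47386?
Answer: 13299/4385 ≈ 3.0328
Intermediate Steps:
P = -8770
(-1209*22)/P = -1209*22/(-8770) = -26598*(-1/8770) = 13299/4385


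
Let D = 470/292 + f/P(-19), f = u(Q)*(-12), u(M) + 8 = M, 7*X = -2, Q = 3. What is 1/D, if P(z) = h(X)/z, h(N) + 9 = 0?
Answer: 438/56185 ≈ 0.0077957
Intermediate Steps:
X = -2/7 (X = (⅐)*(-2) = -2/7 ≈ -0.28571)
u(M) = -8 + M
h(N) = -9 (h(N) = -9 + 0 = -9)
f = 60 (f = (-8 + 3)*(-12) = -5*(-12) = 60)
P(z) = -9/z
D = 56185/438 (D = 470/292 + 60/((-9/(-19))) = 470*(1/292) + 60/((-9*(-1/19))) = 235/146 + 60/(9/19) = 235/146 + 60*(19/9) = 235/146 + 380/3 = 56185/438 ≈ 128.28)
1/D = 1/(56185/438) = 438/56185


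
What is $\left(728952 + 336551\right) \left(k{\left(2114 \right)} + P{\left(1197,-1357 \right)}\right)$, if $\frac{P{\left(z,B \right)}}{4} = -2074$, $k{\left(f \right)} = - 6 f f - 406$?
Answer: $-28579643877034$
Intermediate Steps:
$k{\left(f \right)} = -406 - 6 f^{2}$ ($k{\left(f \right)} = - 6 f^{2} - 406 = -406 - 6 f^{2}$)
$P{\left(z,B \right)} = -8296$ ($P{\left(z,B \right)} = 4 \left(-2074\right) = -8296$)
$\left(728952 + 336551\right) \left(k{\left(2114 \right)} + P{\left(1197,-1357 \right)}\right) = \left(728952 + 336551\right) \left(\left(-406 - 6 \cdot 2114^{2}\right) - 8296\right) = 1065503 \left(\left(-406 - 26813976\right) - 8296\right) = 1065503 \left(-26814382 - 8296\right) = 1065503 \left(-26822678\right) = -28579643877034$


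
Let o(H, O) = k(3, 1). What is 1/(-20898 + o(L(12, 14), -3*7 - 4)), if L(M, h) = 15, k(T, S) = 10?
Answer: -1/20888 ≈ -4.7874e-5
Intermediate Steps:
o(H, O) = 10
1/(-20898 + o(L(12, 14), -3*7 - 4)) = 1/(-20898 + 10) = 1/(-20888) = -1/20888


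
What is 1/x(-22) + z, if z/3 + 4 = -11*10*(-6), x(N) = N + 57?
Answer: 68881/35 ≈ 1968.0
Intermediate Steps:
x(N) = 57 + N
z = 1968 (z = -12 + 3*(-11*10*(-6)) = -12 + 3*(-110*(-6)) = -12 + 3*660 = -12 + 1980 = 1968)
1/x(-22) + z = 1/(57 - 22) + 1968 = 1/35 + 1968 = 68881/35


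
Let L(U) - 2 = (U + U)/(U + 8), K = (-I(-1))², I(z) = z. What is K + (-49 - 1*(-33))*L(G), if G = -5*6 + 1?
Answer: -1579/21 ≈ -75.190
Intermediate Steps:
G = -29 (G = -30 + 1 = -29)
K = 1 (K = (-1*(-1))² = 1² = 1)
L(U) = 2 + 2*U/(8 + U) (L(U) = 2 + (U + U)/(U + 8) = 2 + (2*U)/(8 + U) = 2 + 2*U/(8 + U))
K + (-49 - 1*(-33))*L(G) = 1 + (-49 - 1*(-33))*(4*(4 - 29)/(8 - 29)) = 1 + (-49 + 33)*(4*(-25)/(-21)) = 1 - 64*(-1)*(-25)/21 = 1 - 16*100/21 = 1 - 1600/21 = -1579/21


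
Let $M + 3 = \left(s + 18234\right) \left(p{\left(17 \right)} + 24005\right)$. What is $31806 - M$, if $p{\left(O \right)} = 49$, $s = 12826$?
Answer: $-747085431$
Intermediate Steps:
$M = 747117237$ ($M = -3 + \left(12826 + 18234\right) \left(49 + 24005\right) = -3 + 31060 \cdot 24054 = -3 + 747117240 = 747117237$)
$31806 - M = 31806 - 747117237 = -747085431$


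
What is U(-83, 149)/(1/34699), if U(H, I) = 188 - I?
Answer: 1353261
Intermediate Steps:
U(-83, 149)/(1/34699) = (188 - 1*149)/(1/34699) = (188 - 149)/(1/34699) = 39*34699 = 1353261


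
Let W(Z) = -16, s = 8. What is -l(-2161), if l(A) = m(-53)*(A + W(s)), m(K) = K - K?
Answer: 0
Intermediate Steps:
m(K) = 0
l(A) = 0 (l(A) = 0*(A - 16) = 0*(-16 + A) = 0)
-l(-2161) = -1*0 = 0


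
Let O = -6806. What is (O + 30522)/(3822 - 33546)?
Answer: -5929/7431 ≈ -0.79787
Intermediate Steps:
(O + 30522)/(3822 - 33546) = (-6806 + 30522)/(3822 - 33546) = 23716/(-29724) = 23716*(-1/29724) = -5929/7431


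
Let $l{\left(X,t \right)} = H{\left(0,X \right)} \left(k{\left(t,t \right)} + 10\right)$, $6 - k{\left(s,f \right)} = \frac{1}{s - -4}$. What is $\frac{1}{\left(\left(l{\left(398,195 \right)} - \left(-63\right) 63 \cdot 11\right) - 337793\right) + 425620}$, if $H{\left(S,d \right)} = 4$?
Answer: $\frac{199}{26178446} \approx 7.6017 \cdot 10^{-6}$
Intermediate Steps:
$k{\left(s,f \right)} = 6 - \frac{1}{4 + s}$ ($k{\left(s,f \right)} = 6 - \frac{1}{s - -4} = 6 - \frac{1}{s + 4} = 6 - \frac{1}{4 + s}$)
$l{\left(X,t \right)} = 40 + \frac{4 \left(23 + 6 t\right)}{4 + t}$ ($l{\left(X,t \right)} = 4 \left(\frac{23 + 6 t}{4 + t} + 10\right) = 4 \left(10 + \frac{23 + 6 t}{4 + t}\right) = 40 + \frac{4 \left(23 + 6 t\right)}{4 + t}$)
$\frac{1}{\left(\left(l{\left(398,195 \right)} - \left(-63\right) 63 \cdot 11\right) - 337793\right) + 425620} = \frac{1}{\left(\left(\frac{4 \left(63 + 16 \cdot 195\right)}{4 + 195} - \left(-63\right) 63 \cdot 11\right) - 337793\right) + 425620} = \frac{1}{\left(\left(\frac{4 \left(63 + 3120\right)}{199} - \left(-3969\right) 11\right) - 337793\right) + 425620} = \frac{1}{\left(\left(4 \cdot \frac{1}{199} \cdot 3183 - -43659\right) - 337793\right) + 425620} = \frac{1}{\left(\left(\frac{12732}{199} + 43659\right) - 337793\right) + 425620} = \frac{1}{\left(\frac{8700873}{199} - 337793\right) + 425620} = \frac{1}{- \frac{58519934}{199} + 425620} = \frac{1}{\frac{26178446}{199}} = \frac{199}{26178446}$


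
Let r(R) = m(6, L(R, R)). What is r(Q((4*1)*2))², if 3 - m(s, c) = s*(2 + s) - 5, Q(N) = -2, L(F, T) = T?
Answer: 1600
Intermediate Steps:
m(s, c) = 8 - s*(2 + s) (m(s, c) = 3 - (s*(2 + s) - 5) = 3 - (-5 + s*(2 + s)) = 3 + (5 - s*(2 + s)) = 8 - s*(2 + s))
r(R) = -40 (r(R) = 8 - 1*6² - 2*6 = 8 - 1*36 - 12 = 8 - 36 - 12 = -40)
r(Q((4*1)*2))² = (-40)² = 1600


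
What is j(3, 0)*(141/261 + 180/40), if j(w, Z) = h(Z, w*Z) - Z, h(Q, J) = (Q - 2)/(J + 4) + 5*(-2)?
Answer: -6139/116 ≈ -52.922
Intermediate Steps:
h(Q, J) = -10 + (-2 + Q)/(4 + J) (h(Q, J) = (-2 + Q)/(4 + J) - 10 = -10 + (-2 + Q)/(4 + J))
j(w, Z) = -Z + (-42 + Z - 10*Z*w)/(4 + Z*w) (j(w, Z) = (-42 + Z - 10*w*Z)/(4 + w*Z) - Z = (-42 + Z - 10*Z*w)/(4 + Z*w) - Z = -Z + (-42 + Z - 10*Z*w)/(4 + Z*w))
j(3, 0)*(141/261 + 180/40) = ((-42 + 0 - 1*0*(4 + 0*3) - 10*0*3)/(4 + 0*3))*(141/261 + 180/40) = ((-42 + 0 - 1*0*(4 + 0) + 0)/(4 + 0))*(141*(1/261) + 180*(1/40)) = ((-42 + 0 - 1*0*4 + 0)/4)*(47/87 + 9/2) = ((-42 + 0 + 0 + 0)/4)*(877/174) = ((¼)*(-42))*(877/174) = -21/2*877/174 = -6139/116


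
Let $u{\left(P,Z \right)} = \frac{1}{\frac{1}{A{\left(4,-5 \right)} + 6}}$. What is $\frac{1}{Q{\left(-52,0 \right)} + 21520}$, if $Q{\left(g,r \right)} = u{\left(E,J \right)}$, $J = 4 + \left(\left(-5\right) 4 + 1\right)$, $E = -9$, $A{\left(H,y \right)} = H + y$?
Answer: $\frac{1}{21525} \approx 4.6458 \cdot 10^{-5}$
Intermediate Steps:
$J = -15$ ($J = 4 + \left(-20 + 1\right) = 4 - 19 = -15$)
$u{\left(P,Z \right)} = 5$ ($u{\left(P,Z \right)} = \frac{1}{\frac{1}{\left(4 - 5\right) + 6}} = \frac{1}{\frac{1}{-1 + 6}} = \frac{1}{\frac{1}{5}} = 5$)
$Q{\left(g,r \right)} = 5$
$\frac{1}{Q{\left(-52,0 \right)} + 21520} = \frac{1}{5 + 21520} = \frac{1}{21525}$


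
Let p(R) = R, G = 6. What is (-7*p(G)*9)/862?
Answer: -189/431 ≈ -0.43852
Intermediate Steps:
(-7*p(G)*9)/862 = (-7*6*9)/862 = -42*9*(1/862) = -378*1/862 = -189/431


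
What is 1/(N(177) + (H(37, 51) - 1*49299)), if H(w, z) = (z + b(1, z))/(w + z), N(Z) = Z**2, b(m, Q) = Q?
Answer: -44/790629 ≈ -5.5652e-5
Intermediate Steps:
H(w, z) = 2*z/(w + z) (H(w, z) = (z + z)/(w + z) = (2*z)/(w + z) = 2*z/(w + z))
1/(N(177) + (H(37, 51) - 1*49299)) = 1/(177**2 + (2*51/(37 + 51) - 1*49299)) = 1/(31329 + (2*51/88 - 49299)) = 1/(31329 + (2*51*(1/88) - 49299)) = 1/(31329 + (51/44 - 49299)) = 1/(31329 - 2169105/44) = 1/(-790629/44) = -44/790629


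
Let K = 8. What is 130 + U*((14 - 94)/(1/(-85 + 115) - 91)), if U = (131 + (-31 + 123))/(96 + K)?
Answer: 4678910/35477 ≈ 131.89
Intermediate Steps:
U = 223/104 (U = (131 + (-31 + 123))/(96 + 8) = (131 + 92)/104 = 223*(1/104) = 223/104 ≈ 2.1442)
130 + U*((14 - 94)/(1/(-85 + 115) - 91)) = 130 + 223*((14 - 94)/(1/(-85 + 115) - 91))/104 = 130 + 223*(-80/(1/30 - 91))/104 = 130 + 223*(-80/(-2729/30))/104 = 130 + 223*(-80*(-30/2729))/104 = 130 + (223/104)*(2400/2729) = 130 + 66900/35477 = 4678910/35477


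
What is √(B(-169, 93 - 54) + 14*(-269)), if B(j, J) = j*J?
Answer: I*√10357 ≈ 101.77*I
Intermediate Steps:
B(j, J) = J*j
√(B(-169, 93 - 54) + 14*(-269)) = √((93 - 54)*(-169) + 14*(-269)) = √(39*(-169) - 3766) = √(-6591 - 3766) = √(-10357) = I*√10357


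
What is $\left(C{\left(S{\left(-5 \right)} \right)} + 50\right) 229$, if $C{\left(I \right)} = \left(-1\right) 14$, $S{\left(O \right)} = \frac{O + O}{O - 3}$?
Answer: $8244$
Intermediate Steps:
$S{\left(O \right)} = \frac{2 O}{-3 + O}$
$C{\left(I \right)} = -14$
$\left(C{\left(S{\left(-5 \right)} \right)} + 50\right) 229 = \left(-14 + 50\right) 229 = 36 \cdot 229 = 8244$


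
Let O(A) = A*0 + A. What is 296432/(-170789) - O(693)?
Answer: -118653209/170789 ≈ -694.74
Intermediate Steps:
O(A) = A (O(A) = 0 + A = A)
296432/(-170789) - O(693) = 296432/(-170789) - 1*693 = 296432*(-1/170789) - 693 = -296432/170789 - 693 = -118653209/170789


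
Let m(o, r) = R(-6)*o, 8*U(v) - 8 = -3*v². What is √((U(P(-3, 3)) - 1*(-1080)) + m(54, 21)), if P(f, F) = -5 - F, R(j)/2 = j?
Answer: √409 ≈ 20.224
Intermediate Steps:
R(j) = 2*j
U(v) = 1 - 3*v²/8 (U(v) = 1 + (-3*v²)/8 = 1 - 3*v²/8)
m(o, r) = -12*o (m(o, r) = (2*(-6))*o = -12*o)
√((U(P(-3, 3)) - 1*(-1080)) + m(54, 21)) = √(((1 - 3*(-5 - 1*3)²/8) - 1*(-1080)) - 12*54) = √(((1 - 3*(-5 - 3)²/8) + 1080) - 648) = √(((1 - 3/8*(-8)²) + 1080) - 648) = √(((1 - 3/8*64) + 1080) - 648) = √(((1 - 24) + 1080) - 648) = √((-23 + 1080) - 648) = √(1057 - 648) = √409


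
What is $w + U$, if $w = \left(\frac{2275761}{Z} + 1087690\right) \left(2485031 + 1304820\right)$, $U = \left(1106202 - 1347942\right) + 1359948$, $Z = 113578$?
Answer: $\frac{468198056456161655}{113578} \approx 4.1223 \cdot 10^{12}$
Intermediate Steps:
$U = 1118208$ ($U = -241740 + 1359948 = 1118208$)
$w = \frac{468197929452333431}{113578}$ ($w = \left(\frac{2275761}{113578} + 1087690\right) \left(2485031 + 1304820\right) = \left(2275761 \cdot \frac{1}{113578} + 1087690\right) 3789851 = \left(\frac{2275761}{113578} + 1087690\right) 3789851 = \frac{123539930581}{113578} \cdot 3789851 = \frac{468197929452333431}{113578} \approx 4.1223 \cdot 10^{12}$)
$w + U = \frac{468197929452333431}{113578} + 1118208 = \frac{468198056456161655}{113578}$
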